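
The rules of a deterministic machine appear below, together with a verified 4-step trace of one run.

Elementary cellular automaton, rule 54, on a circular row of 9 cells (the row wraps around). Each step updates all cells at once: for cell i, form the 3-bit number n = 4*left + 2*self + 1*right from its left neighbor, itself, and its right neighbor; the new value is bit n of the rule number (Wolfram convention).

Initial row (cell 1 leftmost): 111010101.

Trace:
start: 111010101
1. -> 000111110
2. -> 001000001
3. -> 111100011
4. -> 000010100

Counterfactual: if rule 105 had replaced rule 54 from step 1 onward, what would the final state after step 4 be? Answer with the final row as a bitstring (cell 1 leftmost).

000110110

(re-executing steps 1..4 under rule 105; state before step 1: 111010101)
1. -> 001101011
2. -> 001110111
3. -> 001011101
4. -> 000110110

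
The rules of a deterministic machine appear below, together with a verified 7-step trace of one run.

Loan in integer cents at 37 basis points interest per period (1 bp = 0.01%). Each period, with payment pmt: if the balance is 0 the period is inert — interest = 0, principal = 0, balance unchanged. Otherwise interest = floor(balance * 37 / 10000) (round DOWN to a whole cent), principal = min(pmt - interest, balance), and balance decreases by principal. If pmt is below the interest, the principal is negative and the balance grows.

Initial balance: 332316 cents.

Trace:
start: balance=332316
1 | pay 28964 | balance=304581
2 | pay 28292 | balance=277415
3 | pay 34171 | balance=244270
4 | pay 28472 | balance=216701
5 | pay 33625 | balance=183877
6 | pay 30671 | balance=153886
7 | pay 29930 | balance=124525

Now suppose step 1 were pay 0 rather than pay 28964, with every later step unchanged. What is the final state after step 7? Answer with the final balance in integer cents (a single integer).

(re-executing from step 1 with the substitution; state before step 1: balance=332316)
1 | pay 0 | balance=333545
2 | pay 28292 | balance=306487
3 | pay 34171 | balance=273450
4 | pay 28472 | balance=245989
5 | pay 33625 | balance=213274
6 | pay 30671 | balance=183392
7 | pay 29930 | balance=154140

154140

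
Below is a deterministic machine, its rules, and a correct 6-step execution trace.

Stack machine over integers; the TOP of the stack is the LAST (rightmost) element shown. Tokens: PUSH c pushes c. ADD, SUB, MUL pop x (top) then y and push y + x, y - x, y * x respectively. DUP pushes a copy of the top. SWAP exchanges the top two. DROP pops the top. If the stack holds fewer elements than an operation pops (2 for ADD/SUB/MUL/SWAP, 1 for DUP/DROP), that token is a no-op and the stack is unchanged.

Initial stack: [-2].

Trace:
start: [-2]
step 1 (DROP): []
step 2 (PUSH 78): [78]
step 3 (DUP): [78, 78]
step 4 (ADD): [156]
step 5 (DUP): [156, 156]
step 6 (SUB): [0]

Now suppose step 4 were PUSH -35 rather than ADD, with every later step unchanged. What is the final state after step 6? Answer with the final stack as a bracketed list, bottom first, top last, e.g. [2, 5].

(re-executing from step 4 with the substitution; state before step 4: [78, 78])
step 4 (PUSH -35): [78, 78, -35]
step 5 (DUP): [78, 78, -35, -35]
step 6 (SUB): [78, 78, 0]

[78, 78, 0]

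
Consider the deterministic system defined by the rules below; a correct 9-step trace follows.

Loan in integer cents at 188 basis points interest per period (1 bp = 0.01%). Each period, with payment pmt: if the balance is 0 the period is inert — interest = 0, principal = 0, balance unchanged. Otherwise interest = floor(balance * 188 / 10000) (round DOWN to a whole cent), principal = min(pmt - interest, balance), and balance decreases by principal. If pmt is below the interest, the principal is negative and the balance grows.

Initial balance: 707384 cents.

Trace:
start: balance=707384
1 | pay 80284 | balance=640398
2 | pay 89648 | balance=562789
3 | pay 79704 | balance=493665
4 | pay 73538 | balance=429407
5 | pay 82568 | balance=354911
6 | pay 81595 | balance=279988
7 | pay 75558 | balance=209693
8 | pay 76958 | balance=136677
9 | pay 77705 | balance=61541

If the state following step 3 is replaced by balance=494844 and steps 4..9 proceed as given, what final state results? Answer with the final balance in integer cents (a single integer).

state after step 3 := balance=494844
4 | pay 73538 | balance=430609
5 | pay 82568 | balance=356136
6 | pay 81595 | balance=281236
7 | pay 75558 | balance=210965
8 | pay 76958 | balance=137973
9 | pay 77705 | balance=62861

62861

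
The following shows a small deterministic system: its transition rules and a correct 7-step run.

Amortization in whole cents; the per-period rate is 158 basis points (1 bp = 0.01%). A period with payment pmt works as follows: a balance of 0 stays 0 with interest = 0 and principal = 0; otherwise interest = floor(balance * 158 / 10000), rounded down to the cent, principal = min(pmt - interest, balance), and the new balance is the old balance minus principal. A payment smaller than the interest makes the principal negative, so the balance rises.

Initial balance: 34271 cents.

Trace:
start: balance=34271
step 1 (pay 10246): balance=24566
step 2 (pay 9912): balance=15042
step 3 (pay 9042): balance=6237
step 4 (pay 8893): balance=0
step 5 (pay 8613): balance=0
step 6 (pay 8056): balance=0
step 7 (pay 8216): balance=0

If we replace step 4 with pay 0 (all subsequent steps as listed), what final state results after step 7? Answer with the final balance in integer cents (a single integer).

0

(re-executing from step 4 with the substitution; state before step 4: balance=6237)
step 4 (pay 0): balance=6335
step 5 (pay 8613): balance=0
step 6 (pay 8056): balance=0
step 7 (pay 8216): balance=0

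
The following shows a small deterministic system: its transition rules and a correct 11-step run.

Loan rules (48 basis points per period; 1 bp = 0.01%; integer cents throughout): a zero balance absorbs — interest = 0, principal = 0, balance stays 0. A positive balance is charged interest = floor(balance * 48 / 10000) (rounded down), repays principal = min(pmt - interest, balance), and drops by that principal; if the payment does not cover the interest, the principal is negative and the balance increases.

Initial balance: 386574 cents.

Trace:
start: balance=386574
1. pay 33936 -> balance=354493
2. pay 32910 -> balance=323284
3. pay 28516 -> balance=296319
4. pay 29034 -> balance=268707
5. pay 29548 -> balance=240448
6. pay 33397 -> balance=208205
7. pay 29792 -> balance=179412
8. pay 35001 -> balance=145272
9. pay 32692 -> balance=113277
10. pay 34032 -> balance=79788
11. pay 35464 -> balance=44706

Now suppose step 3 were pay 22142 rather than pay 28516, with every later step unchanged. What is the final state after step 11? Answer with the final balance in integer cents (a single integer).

51329

(re-executing from step 3 with the substitution; state before step 3: balance=323284)
3. pay 22142 -> balance=302693
4. pay 29034 -> balance=275111
5. pay 29548 -> balance=246883
6. pay 33397 -> balance=214671
7. pay 29792 -> balance=185909
8. pay 35001 -> balance=151800
9. pay 32692 -> balance=119836
10. pay 34032 -> balance=86379
11. pay 35464 -> balance=51329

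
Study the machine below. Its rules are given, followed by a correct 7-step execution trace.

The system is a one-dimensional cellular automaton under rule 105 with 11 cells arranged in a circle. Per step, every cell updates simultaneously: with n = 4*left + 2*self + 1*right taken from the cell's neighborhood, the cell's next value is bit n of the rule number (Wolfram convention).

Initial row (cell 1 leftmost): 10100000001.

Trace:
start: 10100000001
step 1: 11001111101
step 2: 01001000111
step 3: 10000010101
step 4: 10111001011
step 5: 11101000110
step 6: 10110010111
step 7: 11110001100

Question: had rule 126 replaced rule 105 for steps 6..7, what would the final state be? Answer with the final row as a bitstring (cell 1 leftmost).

(re-executing steps 6..7 under rule 126; state before step 6: 11101000110)
step 6: 10111101111
step 7: 11100111000

11100111000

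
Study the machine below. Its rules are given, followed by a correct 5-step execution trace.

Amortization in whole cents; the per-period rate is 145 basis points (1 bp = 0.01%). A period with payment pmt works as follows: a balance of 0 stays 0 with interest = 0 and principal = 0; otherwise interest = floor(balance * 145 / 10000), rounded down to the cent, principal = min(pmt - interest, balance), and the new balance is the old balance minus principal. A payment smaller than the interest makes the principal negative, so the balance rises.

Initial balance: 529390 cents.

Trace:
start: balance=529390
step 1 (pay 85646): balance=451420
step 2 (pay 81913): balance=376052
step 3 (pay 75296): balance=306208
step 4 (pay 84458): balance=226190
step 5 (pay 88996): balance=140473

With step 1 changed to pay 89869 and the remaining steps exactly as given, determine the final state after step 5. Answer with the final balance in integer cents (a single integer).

(re-executing from step 1 with the substitution; state before step 1: balance=529390)
step 1 (pay 89869): balance=447197
step 2 (pay 81913): balance=371768
step 3 (pay 75296): balance=301862
step 4 (pay 84458): balance=221780
step 5 (pay 88996): balance=135999

135999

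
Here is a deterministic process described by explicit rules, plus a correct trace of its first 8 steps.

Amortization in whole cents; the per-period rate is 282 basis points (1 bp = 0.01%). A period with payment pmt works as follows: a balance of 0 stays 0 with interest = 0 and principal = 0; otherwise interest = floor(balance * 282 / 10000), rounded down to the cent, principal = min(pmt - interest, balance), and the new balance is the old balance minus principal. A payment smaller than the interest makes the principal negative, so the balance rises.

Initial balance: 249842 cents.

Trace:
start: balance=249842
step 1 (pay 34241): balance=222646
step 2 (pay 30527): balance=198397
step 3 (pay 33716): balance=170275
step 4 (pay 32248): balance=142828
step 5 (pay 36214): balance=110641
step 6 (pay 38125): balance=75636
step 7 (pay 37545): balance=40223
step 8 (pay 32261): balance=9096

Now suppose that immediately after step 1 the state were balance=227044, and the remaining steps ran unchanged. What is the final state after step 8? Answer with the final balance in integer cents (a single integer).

state after step 1 := balance=227044
step 2 (pay 30527): balance=202919
step 3 (pay 33716): balance=174925
step 4 (pay 32248): balance=147609
step 5 (pay 36214): balance=115557
step 6 (pay 38125): balance=80690
step 7 (pay 37545): balance=45420
step 8 (pay 32261): balance=14439

14439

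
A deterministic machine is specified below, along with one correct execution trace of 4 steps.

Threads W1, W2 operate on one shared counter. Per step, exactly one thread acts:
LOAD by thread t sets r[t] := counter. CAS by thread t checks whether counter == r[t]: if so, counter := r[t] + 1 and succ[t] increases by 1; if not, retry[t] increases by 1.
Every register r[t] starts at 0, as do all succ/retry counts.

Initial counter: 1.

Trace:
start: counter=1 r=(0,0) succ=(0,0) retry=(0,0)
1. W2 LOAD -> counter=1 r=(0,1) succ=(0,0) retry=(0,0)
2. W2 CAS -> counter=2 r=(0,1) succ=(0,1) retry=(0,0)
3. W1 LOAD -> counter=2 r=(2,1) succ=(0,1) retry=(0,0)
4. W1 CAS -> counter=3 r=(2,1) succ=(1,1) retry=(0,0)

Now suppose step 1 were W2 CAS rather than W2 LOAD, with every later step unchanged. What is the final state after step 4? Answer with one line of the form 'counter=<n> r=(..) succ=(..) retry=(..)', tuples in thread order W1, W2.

(re-executing from step 1 with the substitution; state before step 1: counter=1 r=(0,0) succ=(0,0) retry=(0,0))
1. W2 CAS -> counter=1 r=(0,0) succ=(0,0) retry=(0,1)
2. W2 CAS -> counter=1 r=(0,0) succ=(0,0) retry=(0,2)
3. W1 LOAD -> counter=1 r=(1,0) succ=(0,0) retry=(0,2)
4. W1 CAS -> counter=2 r=(1,0) succ=(1,0) retry=(0,2)

counter=2 r=(1,0) succ=(1,0) retry=(0,2)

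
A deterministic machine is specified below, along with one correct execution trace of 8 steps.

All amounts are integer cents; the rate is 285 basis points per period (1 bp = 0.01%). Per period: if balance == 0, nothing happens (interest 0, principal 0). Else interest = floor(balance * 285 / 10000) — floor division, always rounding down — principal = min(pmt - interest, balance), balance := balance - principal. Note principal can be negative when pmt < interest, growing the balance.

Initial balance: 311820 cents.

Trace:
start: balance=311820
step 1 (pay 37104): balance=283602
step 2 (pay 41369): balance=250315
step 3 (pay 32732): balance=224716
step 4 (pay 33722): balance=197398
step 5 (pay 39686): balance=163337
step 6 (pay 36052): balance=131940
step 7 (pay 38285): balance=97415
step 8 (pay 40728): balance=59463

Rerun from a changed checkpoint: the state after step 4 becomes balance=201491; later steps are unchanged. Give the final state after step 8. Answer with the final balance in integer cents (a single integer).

64043

state after step 4 := balance=201491
step 5 (pay 39686): balance=167547
step 6 (pay 36052): balance=136270
step 7 (pay 38285): balance=101868
step 8 (pay 40728): balance=64043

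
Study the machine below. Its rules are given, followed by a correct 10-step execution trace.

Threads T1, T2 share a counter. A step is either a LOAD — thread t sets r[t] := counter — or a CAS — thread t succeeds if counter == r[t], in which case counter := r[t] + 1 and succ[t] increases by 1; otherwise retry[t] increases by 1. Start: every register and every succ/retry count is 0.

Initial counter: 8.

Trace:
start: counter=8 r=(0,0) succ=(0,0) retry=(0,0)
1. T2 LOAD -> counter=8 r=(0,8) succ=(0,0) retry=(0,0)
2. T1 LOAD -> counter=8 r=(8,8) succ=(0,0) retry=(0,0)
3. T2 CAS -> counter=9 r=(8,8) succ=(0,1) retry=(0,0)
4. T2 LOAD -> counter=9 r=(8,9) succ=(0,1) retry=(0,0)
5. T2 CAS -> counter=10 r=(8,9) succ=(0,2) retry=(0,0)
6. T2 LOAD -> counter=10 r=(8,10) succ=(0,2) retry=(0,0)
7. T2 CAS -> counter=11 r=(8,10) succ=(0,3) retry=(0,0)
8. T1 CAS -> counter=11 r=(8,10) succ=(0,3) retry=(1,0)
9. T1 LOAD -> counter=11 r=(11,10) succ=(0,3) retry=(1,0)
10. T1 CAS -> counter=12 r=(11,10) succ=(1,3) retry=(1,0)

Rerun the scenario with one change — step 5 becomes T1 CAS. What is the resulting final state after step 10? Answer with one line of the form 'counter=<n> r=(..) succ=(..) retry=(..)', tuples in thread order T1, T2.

counter=11 r=(10,9) succ=(1,2) retry=(2,0)

(re-executing from step 5 with the substitution; state before step 5: counter=9 r=(8,9) succ=(0,1) retry=(0,0))
5. T1 CAS -> counter=9 r=(8,9) succ=(0,1) retry=(1,0)
6. T2 LOAD -> counter=9 r=(8,9) succ=(0,1) retry=(1,0)
7. T2 CAS -> counter=10 r=(8,9) succ=(0,2) retry=(1,0)
8. T1 CAS -> counter=10 r=(8,9) succ=(0,2) retry=(2,0)
9. T1 LOAD -> counter=10 r=(10,9) succ=(0,2) retry=(2,0)
10. T1 CAS -> counter=11 r=(10,9) succ=(1,2) retry=(2,0)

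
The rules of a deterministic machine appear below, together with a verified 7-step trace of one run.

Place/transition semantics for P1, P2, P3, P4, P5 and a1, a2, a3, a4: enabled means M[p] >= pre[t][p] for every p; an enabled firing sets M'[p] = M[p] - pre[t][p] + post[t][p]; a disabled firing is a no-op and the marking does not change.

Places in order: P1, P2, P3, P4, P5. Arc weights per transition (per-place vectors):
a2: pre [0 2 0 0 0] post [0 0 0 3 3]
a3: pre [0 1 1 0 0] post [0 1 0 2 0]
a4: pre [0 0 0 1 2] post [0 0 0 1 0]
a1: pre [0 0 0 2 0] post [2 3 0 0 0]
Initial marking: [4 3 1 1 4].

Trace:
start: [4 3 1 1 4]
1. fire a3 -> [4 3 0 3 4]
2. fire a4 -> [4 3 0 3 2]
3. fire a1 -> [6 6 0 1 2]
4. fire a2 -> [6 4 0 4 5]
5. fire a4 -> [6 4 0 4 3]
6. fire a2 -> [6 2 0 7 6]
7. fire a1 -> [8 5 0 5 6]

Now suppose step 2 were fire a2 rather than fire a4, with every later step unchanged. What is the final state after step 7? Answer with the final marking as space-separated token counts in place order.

(re-executing from step 2 with the substitution; state before step 2: [4 3 0 3 4])
2. fire a2 -> [4 1 0 6 7]
3. fire a1 -> [6 4 0 4 7]
4. fire a2 -> [6 2 0 7 10]
5. fire a4 -> [6 2 0 7 8]
6. fire a2 -> [6 0 0 10 11]
7. fire a1 -> [8 3 0 8 11]

8 3 0 8 11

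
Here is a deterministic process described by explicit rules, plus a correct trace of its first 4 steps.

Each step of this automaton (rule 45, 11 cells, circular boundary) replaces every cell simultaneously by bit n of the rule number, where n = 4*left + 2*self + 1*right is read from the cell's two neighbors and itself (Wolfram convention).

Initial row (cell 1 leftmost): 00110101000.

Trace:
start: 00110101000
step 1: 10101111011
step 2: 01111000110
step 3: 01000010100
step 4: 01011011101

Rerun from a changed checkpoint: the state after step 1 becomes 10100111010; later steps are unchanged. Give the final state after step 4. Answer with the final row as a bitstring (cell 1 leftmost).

11110100101

state after step 1 := 10100111010
step 2: 11100100111
step 3: 00000100100
step 4: 11110100101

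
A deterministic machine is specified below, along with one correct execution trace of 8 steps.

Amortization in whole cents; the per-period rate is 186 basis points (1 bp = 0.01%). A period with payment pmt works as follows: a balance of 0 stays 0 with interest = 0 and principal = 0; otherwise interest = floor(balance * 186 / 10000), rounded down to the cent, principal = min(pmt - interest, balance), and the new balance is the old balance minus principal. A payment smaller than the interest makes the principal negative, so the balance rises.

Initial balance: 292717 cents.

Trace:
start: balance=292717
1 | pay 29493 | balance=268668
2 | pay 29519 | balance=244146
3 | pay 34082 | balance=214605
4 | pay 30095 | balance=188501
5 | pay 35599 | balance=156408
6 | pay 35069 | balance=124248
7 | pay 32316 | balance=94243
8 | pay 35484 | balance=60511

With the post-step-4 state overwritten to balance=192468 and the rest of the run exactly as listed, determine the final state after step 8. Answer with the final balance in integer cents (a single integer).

64780

state after step 4 := balance=192468
5 | pay 35599 | balance=160448
6 | pay 35069 | balance=128363
7 | pay 32316 | balance=98434
8 | pay 35484 | balance=64780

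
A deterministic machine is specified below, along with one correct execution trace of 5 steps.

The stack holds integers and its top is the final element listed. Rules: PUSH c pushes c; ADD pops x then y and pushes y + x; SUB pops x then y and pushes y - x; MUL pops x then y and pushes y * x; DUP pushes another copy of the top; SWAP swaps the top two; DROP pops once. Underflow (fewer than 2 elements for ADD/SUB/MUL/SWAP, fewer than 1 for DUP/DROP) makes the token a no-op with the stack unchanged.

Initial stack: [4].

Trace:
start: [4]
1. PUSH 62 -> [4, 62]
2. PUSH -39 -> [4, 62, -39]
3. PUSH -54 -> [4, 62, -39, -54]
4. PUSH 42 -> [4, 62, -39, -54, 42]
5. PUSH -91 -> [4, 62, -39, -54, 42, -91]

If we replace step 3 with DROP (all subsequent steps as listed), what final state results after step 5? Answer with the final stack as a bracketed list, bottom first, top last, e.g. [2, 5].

[4, 62, 42, -91]

(re-executing from step 3 with the substitution; state before step 3: [4, 62, -39])
3. DROP -> [4, 62]
4. PUSH 42 -> [4, 62, 42]
5. PUSH -91 -> [4, 62, 42, -91]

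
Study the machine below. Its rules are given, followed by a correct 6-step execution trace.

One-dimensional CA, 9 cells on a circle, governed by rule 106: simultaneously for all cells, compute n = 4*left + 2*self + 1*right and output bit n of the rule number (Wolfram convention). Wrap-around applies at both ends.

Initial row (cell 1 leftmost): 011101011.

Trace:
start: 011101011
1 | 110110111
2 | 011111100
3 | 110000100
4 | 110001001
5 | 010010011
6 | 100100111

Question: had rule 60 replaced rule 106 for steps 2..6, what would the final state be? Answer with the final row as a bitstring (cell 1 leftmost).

(re-executing steps 2..6 under rule 60; state before step 2: 110110111)
2 | 001101100
3 | 001011010
4 | 001110111
5 | 101001100
6 | 111101010

111101010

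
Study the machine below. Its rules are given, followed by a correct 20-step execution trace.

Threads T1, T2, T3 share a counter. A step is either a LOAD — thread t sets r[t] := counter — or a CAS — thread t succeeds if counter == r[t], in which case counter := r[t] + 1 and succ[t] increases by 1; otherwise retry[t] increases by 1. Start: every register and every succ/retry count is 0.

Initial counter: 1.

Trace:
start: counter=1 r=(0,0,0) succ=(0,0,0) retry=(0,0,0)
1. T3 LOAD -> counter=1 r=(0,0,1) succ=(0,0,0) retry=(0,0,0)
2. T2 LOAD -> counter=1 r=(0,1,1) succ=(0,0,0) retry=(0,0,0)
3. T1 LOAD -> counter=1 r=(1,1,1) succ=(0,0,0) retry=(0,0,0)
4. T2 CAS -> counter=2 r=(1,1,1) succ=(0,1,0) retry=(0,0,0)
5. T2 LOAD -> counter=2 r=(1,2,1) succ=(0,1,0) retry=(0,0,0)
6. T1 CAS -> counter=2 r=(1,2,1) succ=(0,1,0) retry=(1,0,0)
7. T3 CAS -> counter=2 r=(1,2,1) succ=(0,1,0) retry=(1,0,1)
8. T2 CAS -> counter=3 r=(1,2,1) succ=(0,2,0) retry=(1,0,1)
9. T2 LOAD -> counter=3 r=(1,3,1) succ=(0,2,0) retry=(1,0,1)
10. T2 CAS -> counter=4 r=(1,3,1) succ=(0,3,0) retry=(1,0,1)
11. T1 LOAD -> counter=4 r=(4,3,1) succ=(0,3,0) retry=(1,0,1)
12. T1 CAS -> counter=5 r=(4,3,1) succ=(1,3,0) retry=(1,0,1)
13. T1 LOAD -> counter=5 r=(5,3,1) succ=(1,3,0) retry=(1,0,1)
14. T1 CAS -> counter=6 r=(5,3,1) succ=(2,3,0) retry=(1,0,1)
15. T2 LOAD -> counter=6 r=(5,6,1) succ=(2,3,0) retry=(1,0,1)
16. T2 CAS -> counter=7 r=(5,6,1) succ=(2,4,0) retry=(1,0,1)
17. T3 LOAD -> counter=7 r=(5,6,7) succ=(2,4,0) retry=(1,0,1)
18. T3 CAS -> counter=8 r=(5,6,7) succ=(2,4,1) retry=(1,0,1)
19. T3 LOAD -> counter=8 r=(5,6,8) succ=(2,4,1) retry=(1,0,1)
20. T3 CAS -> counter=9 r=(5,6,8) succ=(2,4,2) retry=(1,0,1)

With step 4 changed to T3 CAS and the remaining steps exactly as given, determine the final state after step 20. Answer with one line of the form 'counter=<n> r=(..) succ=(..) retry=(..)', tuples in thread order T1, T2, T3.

counter=9 r=(5,6,8) succ=(2,3,3) retry=(1,0,1)

(re-executing from step 4 with the substitution; state before step 4: counter=1 r=(1,1,1) succ=(0,0,0) retry=(0,0,0))
4. T3 CAS -> counter=2 r=(1,1,1) succ=(0,0,1) retry=(0,0,0)
5. T2 LOAD -> counter=2 r=(1,2,1) succ=(0,0,1) retry=(0,0,0)
6. T1 CAS -> counter=2 r=(1,2,1) succ=(0,0,1) retry=(1,0,0)
7. T3 CAS -> counter=2 r=(1,2,1) succ=(0,0,1) retry=(1,0,1)
8. T2 CAS -> counter=3 r=(1,2,1) succ=(0,1,1) retry=(1,0,1)
9. T2 LOAD -> counter=3 r=(1,3,1) succ=(0,1,1) retry=(1,0,1)
10. T2 CAS -> counter=4 r=(1,3,1) succ=(0,2,1) retry=(1,0,1)
11. T1 LOAD -> counter=4 r=(4,3,1) succ=(0,2,1) retry=(1,0,1)
12. T1 CAS -> counter=5 r=(4,3,1) succ=(1,2,1) retry=(1,0,1)
13. T1 LOAD -> counter=5 r=(5,3,1) succ=(1,2,1) retry=(1,0,1)
14. T1 CAS -> counter=6 r=(5,3,1) succ=(2,2,1) retry=(1,0,1)
15. T2 LOAD -> counter=6 r=(5,6,1) succ=(2,2,1) retry=(1,0,1)
16. T2 CAS -> counter=7 r=(5,6,1) succ=(2,3,1) retry=(1,0,1)
17. T3 LOAD -> counter=7 r=(5,6,7) succ=(2,3,1) retry=(1,0,1)
18. T3 CAS -> counter=8 r=(5,6,7) succ=(2,3,2) retry=(1,0,1)
19. T3 LOAD -> counter=8 r=(5,6,8) succ=(2,3,2) retry=(1,0,1)
20. T3 CAS -> counter=9 r=(5,6,8) succ=(2,3,3) retry=(1,0,1)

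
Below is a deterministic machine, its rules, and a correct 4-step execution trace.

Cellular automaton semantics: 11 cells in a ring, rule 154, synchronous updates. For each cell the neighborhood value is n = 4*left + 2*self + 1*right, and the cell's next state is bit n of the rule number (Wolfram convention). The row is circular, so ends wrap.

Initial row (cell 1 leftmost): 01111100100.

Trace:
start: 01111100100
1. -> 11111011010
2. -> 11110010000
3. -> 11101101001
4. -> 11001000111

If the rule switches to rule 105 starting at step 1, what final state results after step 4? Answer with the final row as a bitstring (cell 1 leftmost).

11110011101

(re-executing steps 1..4 under rule 105; state before step 1: 01111100100)
1. -> 01000100001
2. -> 10010001100
3. -> 00000101100
4. -> 11110011101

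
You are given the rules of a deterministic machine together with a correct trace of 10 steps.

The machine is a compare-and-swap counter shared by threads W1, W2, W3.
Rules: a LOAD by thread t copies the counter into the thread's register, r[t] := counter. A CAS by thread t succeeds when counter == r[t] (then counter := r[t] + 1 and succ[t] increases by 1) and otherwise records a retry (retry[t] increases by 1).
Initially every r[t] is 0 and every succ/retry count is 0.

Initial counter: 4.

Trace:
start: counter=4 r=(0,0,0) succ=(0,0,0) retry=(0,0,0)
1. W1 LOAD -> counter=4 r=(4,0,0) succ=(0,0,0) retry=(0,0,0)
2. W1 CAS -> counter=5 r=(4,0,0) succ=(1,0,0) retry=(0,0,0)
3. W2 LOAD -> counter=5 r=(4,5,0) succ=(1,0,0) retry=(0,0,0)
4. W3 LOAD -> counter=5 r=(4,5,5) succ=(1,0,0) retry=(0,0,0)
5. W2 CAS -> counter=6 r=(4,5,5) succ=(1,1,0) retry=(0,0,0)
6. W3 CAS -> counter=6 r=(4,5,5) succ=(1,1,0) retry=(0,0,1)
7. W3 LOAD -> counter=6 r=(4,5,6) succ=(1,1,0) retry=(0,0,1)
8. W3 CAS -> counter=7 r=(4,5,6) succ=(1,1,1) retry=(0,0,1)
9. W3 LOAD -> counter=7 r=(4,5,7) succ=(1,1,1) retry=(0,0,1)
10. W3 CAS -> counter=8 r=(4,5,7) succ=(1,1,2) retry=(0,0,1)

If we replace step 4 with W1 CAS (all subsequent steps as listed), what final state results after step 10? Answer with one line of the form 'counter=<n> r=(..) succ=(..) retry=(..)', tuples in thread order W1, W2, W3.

(re-executing from step 4 with the substitution; state before step 4: counter=5 r=(4,5,0) succ=(1,0,0) retry=(0,0,0))
4. W1 CAS -> counter=5 r=(4,5,0) succ=(1,0,0) retry=(1,0,0)
5. W2 CAS -> counter=6 r=(4,5,0) succ=(1,1,0) retry=(1,0,0)
6. W3 CAS -> counter=6 r=(4,5,0) succ=(1,1,0) retry=(1,0,1)
7. W3 LOAD -> counter=6 r=(4,5,6) succ=(1,1,0) retry=(1,0,1)
8. W3 CAS -> counter=7 r=(4,5,6) succ=(1,1,1) retry=(1,0,1)
9. W3 LOAD -> counter=7 r=(4,5,7) succ=(1,1,1) retry=(1,0,1)
10. W3 CAS -> counter=8 r=(4,5,7) succ=(1,1,2) retry=(1,0,1)

counter=8 r=(4,5,7) succ=(1,1,2) retry=(1,0,1)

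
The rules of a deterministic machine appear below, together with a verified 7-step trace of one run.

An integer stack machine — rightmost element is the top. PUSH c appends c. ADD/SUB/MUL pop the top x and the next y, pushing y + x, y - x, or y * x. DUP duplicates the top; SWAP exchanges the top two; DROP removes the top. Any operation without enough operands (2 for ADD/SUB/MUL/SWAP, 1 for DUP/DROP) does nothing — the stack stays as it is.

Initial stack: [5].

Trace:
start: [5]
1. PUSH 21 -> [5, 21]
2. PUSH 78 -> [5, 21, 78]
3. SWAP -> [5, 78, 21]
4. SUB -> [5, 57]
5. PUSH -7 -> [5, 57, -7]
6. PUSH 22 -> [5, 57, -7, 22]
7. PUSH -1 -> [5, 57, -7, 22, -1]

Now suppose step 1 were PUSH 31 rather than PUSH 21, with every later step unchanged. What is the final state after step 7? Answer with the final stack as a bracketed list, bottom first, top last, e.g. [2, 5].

[5, 47, -7, 22, -1]

(re-executing from step 1 with the substitution; state before step 1: [5])
1. PUSH 31 -> [5, 31]
2. PUSH 78 -> [5, 31, 78]
3. SWAP -> [5, 78, 31]
4. SUB -> [5, 47]
5. PUSH -7 -> [5, 47, -7]
6. PUSH 22 -> [5, 47, -7, 22]
7. PUSH -1 -> [5, 47, -7, 22, -1]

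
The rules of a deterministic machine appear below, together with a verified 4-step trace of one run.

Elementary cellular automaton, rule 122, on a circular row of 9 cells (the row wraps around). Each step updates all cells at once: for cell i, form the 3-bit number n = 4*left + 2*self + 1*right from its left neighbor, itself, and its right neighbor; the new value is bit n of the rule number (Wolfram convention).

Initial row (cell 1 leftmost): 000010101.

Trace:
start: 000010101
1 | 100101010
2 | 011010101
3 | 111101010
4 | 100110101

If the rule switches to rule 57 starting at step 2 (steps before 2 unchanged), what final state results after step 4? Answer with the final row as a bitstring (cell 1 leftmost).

(re-executing steps 2..4 under rule 57; state before step 2: 100101010)
2 | 010010101
3 | 101001010
4 | 010100101

010100101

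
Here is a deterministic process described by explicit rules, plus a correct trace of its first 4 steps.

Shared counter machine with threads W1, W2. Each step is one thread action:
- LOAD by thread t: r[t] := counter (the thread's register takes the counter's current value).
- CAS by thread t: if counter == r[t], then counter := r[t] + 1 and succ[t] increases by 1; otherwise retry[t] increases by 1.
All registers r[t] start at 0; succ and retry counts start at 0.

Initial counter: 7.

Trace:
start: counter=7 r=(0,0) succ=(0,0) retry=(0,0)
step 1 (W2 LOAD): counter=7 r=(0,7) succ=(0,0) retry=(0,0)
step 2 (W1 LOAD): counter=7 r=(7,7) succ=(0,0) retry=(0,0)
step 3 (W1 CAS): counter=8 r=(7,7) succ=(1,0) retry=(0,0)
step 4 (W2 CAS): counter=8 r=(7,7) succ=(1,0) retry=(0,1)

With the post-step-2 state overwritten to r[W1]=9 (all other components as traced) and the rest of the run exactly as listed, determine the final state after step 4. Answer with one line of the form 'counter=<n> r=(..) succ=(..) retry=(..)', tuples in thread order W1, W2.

counter=8 r=(9,7) succ=(0,1) retry=(1,0)

state after step 2 := counter=7 r=(9,7) succ=(0,0) retry=(0,0)
step 3 (W1 CAS): counter=7 r=(9,7) succ=(0,0) retry=(1,0)
step 4 (W2 CAS): counter=8 r=(9,7) succ=(0,1) retry=(1,0)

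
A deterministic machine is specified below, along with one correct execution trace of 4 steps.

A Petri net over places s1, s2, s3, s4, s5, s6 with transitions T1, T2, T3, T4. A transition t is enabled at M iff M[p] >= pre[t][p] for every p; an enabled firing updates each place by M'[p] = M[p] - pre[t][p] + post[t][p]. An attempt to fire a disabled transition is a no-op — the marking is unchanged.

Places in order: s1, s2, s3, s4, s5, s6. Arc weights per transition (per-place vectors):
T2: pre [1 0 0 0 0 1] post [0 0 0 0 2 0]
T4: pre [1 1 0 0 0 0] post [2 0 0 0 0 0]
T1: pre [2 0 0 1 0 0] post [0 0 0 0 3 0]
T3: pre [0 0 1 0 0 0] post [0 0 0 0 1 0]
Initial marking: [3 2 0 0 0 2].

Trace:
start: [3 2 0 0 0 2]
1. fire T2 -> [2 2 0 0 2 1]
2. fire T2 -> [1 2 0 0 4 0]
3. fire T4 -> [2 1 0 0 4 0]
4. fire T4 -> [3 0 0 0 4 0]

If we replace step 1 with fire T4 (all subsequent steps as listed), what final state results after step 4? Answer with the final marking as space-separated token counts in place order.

4 0 0 0 2 1

(re-executing from step 1 with the substitution; state before step 1: [3 2 0 0 0 2])
1. fire T4 -> [4 1 0 0 0 2]
2. fire T2 -> [3 1 0 0 2 1]
3. fire T4 -> [4 0 0 0 2 1]
4. fire T4 -> [4 0 0 0 2 1]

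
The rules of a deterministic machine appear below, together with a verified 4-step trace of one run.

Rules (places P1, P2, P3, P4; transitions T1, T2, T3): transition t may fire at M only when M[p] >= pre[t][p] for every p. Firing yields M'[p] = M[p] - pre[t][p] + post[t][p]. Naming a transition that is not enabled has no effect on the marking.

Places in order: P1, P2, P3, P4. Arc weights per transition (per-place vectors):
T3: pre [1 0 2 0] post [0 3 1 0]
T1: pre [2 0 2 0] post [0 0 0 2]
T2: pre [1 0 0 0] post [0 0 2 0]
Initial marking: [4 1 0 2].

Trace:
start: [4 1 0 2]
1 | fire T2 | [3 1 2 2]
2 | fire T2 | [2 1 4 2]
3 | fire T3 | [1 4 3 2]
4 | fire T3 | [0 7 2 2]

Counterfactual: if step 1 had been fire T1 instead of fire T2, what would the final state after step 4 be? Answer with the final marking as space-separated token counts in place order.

2 4 1 2

(re-executing from step 1 with the substitution; state before step 1: [4 1 0 2])
1 | fire T1 | [4 1 0 2]
2 | fire T2 | [3 1 2 2]
3 | fire T3 | [2 4 1 2]
4 | fire T3 | [2 4 1 2]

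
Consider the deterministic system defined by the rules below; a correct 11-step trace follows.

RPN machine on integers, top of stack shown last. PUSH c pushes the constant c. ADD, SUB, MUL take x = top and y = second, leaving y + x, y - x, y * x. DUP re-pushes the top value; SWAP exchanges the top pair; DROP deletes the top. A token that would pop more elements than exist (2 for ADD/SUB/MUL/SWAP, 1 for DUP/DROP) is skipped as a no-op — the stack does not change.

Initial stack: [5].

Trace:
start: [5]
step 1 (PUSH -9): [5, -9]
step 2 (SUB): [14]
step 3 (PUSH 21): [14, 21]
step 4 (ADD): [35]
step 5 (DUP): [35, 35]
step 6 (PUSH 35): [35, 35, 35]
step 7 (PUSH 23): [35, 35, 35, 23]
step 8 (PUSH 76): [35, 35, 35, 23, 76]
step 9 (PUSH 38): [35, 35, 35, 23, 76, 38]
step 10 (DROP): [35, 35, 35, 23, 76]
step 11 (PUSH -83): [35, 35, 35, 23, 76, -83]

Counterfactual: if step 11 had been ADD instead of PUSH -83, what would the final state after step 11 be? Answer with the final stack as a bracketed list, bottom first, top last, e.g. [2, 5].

[35, 35, 35, 99]

(re-executing from step 11 with the substitution; state before step 11: [35, 35, 35, 23, 76])
step 11 (ADD): [35, 35, 35, 99]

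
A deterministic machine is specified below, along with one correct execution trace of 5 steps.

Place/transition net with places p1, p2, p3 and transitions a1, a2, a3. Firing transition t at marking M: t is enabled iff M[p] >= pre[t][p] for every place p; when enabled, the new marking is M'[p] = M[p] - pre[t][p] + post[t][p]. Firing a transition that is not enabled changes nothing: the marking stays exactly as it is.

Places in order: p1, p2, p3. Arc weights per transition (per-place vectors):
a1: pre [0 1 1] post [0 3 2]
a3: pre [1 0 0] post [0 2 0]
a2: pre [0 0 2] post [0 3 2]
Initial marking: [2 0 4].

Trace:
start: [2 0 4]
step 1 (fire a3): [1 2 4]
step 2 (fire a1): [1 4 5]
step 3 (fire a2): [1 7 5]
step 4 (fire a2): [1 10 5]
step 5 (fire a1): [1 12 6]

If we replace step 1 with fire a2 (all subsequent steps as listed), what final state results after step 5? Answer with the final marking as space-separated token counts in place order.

2 13 6

(re-executing from step 1 with the substitution; state before step 1: [2 0 4])
step 1 (fire a2): [2 3 4]
step 2 (fire a1): [2 5 5]
step 3 (fire a2): [2 8 5]
step 4 (fire a2): [2 11 5]
step 5 (fire a1): [2 13 6]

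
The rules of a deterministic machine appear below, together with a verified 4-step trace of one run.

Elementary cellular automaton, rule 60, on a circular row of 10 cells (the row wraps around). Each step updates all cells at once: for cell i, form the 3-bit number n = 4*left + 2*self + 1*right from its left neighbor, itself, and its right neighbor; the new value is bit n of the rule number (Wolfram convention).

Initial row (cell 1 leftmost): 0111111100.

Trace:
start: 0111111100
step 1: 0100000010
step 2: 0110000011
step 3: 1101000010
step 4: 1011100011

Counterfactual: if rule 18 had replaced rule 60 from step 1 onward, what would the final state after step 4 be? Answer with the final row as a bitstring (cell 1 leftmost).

(re-executing steps 1..4 under rule 18; state before step 1: 0111111100)
step 1: 1000000010
step 2: 0100000100
step 3: 1010001010
step 4: 0001010000

0001010000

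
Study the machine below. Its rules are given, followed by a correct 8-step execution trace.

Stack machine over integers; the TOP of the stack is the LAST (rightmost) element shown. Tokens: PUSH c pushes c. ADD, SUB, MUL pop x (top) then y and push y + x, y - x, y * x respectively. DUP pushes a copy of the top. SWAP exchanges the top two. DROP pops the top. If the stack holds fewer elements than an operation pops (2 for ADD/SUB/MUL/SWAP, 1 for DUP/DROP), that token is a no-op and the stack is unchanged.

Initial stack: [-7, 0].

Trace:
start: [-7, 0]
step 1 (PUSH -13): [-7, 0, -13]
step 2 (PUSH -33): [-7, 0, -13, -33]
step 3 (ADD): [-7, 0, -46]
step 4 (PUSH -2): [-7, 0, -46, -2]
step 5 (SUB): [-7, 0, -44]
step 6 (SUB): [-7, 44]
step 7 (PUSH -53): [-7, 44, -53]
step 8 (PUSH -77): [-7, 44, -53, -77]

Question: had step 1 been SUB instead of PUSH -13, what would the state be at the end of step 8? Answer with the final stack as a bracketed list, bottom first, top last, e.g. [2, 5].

(re-executing from step 1 with the substitution; state before step 1: [-7, 0])
step 1 (SUB): [-7]
step 2 (PUSH -33): [-7, -33]
step 3 (ADD): [-40]
step 4 (PUSH -2): [-40, -2]
step 5 (SUB): [-38]
step 6 (SUB): [-38]
step 7 (PUSH -53): [-38, -53]
step 8 (PUSH -77): [-38, -53, -77]

[-38, -53, -77]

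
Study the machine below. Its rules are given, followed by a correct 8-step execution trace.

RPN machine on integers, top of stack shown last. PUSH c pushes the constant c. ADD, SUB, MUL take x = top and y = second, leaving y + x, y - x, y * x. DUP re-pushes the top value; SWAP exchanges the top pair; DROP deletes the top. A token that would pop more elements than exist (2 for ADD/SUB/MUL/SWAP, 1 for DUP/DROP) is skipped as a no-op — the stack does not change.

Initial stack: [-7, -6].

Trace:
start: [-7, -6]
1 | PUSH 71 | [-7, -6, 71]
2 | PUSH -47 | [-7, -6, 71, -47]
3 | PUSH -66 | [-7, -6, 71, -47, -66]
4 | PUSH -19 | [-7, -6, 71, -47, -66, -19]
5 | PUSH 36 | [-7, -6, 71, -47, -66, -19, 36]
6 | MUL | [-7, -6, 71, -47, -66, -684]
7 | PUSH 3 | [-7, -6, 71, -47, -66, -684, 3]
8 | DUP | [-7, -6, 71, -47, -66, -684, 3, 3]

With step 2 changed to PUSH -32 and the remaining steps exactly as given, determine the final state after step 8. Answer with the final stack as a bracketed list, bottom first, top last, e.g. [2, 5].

[-7, -6, 71, -32, -66, -684, 3, 3]

(re-executing from step 2 with the substitution; state before step 2: [-7, -6, 71])
2 | PUSH -32 | [-7, -6, 71, -32]
3 | PUSH -66 | [-7, -6, 71, -32, -66]
4 | PUSH -19 | [-7, -6, 71, -32, -66, -19]
5 | PUSH 36 | [-7, -6, 71, -32, -66, -19, 36]
6 | MUL | [-7, -6, 71, -32, -66, -684]
7 | PUSH 3 | [-7, -6, 71, -32, -66, -684, 3]
8 | DUP | [-7, -6, 71, -32, -66, -684, 3, 3]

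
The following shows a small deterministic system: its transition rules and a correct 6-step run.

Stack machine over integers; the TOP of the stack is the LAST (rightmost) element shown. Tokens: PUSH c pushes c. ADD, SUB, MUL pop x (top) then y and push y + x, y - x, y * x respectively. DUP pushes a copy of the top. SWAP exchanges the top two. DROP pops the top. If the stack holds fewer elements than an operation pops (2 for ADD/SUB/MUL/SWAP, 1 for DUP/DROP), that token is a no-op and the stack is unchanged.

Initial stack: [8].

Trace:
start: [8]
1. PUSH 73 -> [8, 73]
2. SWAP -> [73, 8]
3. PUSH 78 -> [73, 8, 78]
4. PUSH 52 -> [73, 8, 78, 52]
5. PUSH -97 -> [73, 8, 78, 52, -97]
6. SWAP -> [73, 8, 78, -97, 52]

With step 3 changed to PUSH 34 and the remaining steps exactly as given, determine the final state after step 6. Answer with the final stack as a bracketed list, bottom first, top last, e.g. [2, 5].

[73, 8, 34, -97, 52]

(re-executing from step 3 with the substitution; state before step 3: [73, 8])
3. PUSH 34 -> [73, 8, 34]
4. PUSH 52 -> [73, 8, 34, 52]
5. PUSH -97 -> [73, 8, 34, 52, -97]
6. SWAP -> [73, 8, 34, -97, 52]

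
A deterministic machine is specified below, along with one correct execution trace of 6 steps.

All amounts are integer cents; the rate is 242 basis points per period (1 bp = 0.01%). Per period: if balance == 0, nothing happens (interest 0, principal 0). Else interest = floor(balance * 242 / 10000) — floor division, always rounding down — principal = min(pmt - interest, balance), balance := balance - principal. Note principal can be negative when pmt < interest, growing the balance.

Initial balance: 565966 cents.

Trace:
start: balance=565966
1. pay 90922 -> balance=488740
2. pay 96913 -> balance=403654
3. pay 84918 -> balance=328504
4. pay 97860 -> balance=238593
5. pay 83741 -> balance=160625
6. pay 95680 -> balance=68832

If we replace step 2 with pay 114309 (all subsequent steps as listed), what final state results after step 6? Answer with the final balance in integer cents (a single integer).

49690

(re-executing from step 2 with the substitution; state before step 2: balance=488740)
2. pay 114309 -> balance=386258
3. pay 84918 -> balance=310687
4. pay 97860 -> balance=220345
5. pay 83741 -> balance=141936
6. pay 95680 -> balance=49690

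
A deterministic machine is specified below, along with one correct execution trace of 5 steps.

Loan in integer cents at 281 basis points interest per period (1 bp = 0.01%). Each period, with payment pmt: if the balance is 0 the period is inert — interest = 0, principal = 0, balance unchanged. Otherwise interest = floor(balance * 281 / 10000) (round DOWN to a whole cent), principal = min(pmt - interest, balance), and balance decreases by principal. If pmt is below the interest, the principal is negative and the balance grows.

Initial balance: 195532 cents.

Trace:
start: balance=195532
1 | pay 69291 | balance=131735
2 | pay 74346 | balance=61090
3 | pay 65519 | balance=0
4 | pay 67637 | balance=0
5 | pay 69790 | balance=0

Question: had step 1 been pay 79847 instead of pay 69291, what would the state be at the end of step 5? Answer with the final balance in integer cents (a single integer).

0

(re-executing from step 1 with the substitution; state before step 1: balance=195532)
1 | pay 79847 | balance=121179
2 | pay 74346 | balance=50238
3 | pay 65519 | balance=0
4 | pay 67637 | balance=0
5 | pay 69790 | balance=0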